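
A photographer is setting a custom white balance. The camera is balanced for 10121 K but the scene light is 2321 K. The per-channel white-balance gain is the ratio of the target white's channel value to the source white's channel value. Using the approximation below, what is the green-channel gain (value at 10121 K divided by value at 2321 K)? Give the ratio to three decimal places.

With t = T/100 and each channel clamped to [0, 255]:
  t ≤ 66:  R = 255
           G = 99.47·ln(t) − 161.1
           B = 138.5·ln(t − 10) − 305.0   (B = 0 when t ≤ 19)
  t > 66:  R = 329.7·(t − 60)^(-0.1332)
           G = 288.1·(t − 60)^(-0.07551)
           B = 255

1.434

At 2321 K (t = 23.21):
  G = 99.47·ln 23.21 − 161.1 = 99.47·3.1446 − 161.1 = 151.692.
At 10121 K (t = 101.21):
  G = 288.1·(101.21 − 60)^(-0.07551) = 288.1·41.21^(-0.07551) = 288.1·0.75518 = 217.568.
Gain = 217.568 / 151.692 = 1.4343 → 1.434.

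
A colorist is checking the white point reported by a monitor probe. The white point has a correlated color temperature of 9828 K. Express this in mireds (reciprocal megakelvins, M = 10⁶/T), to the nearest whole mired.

102 mireds

M = 10⁶ / 9828 = 101.750 → 102 mireds.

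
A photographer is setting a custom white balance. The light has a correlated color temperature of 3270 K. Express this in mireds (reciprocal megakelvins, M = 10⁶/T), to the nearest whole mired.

M = 10⁶ / 3270 = 305.810 → 306 mireds.

306 mireds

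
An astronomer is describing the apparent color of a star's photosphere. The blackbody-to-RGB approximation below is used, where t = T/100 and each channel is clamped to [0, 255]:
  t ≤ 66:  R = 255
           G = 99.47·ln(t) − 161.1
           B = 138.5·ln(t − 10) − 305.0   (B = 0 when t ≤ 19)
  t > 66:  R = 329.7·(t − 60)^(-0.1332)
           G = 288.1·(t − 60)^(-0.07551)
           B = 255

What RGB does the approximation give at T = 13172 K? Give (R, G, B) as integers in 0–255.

t = 13172/100 = 131.72; the t > 66 branch applies.
R = 329.7·(131.72 − 60)^(-0.1332) = 329.7·71.72^(-0.1332) = 329.7·0.56602 = 186.615.
G = 288.1·(131.72 − 60)^(-0.07551) = 288.1·71.72^(-0.07551) = 288.1·0.72424 = 208.653.
B = 255 by definition for t > 66.
Rounded: (187, 209, 255).

(187, 209, 255)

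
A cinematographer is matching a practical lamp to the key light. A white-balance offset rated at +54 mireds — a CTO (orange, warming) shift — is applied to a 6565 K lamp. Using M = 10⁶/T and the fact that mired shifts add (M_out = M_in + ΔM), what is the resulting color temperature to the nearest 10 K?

M_in = 10⁶/6565 = 152.32 mireds.
M_out = 152.32 + (+54) = 206.32 mireds.
T_out = 10⁶/206.32 = 4846.8 K → 4850 K.

4850 K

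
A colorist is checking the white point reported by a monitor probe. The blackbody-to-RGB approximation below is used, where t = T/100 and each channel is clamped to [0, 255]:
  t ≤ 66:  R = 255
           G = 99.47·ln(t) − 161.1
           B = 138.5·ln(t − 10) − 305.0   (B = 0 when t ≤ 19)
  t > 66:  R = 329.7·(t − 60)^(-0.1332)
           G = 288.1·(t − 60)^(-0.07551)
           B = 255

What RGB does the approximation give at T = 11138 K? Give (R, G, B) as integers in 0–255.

t = 11138/100 = 111.38; the t > 66 branch applies.
R = 329.7·(111.38 − 60)^(-0.1332) = 329.7·51.38^(-0.1332) = 329.7·0.59173 = 195.093.
G = 288.1·(111.38 − 60)^(-0.07551) = 288.1·51.38^(-0.07551) = 288.1·0.74271 = 213.974.
B = 255 by definition for t > 66.
Rounded: (195, 214, 255).

(195, 214, 255)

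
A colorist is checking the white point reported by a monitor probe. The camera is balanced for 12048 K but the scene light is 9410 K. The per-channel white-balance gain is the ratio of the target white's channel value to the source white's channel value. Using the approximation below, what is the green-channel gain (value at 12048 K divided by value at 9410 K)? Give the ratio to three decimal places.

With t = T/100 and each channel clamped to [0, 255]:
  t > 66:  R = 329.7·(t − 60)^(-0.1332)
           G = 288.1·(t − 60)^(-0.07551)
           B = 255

At 9410 K (t = 94.1):
  G = 288.1·(94.1 − 60)^(-0.07551) = 288.1·34.1^(-0.07551) = 288.1·0.76606 = 220.701.
At 12048 K (t = 120.48):
  G = 288.1·(120.48 − 60)^(-0.07551) = 288.1·60.48^(-0.07551) = 288.1·0.73362 = 211.356.
Gain = 211.356 / 220.701 = 0.9577 → 0.958.

0.958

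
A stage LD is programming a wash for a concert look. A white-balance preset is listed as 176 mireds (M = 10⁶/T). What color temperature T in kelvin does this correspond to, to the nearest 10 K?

5680 K

T = 10⁶ / 176 = 5681.82 K → 5680 K.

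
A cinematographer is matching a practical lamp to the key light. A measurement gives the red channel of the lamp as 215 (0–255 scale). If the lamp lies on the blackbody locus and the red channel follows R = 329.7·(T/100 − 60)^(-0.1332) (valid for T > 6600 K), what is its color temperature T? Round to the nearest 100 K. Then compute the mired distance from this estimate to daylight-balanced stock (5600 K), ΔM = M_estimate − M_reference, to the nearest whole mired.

(t − 60)^(-0.1332) = 215/329.7 = 0.65211.
t − 60 = 0.65211^(1/-0.1332) = 0.65211^(-7.508) = 24.774, so t = 84.774.
T = 100·t = 8477 K → 8500 K to the nearest 100 K.
M_estimate = 10⁶/8500 = 117.65; M_reference = 10⁶/5600 = 178.57.
ΔM = 117.65 − 178.57 = -60.92 → -61 mireds.

-61 mireds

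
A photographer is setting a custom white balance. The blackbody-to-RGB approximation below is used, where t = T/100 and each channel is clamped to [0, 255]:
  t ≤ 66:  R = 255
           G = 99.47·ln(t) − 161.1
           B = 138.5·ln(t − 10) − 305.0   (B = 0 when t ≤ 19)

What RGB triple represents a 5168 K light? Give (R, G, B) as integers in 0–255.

(255, 231, 212)

t = 5168/100 = 51.68; the t ≤ 66 branch applies.
R = 255 by definition for t ≤ 66.
G = 99.47·ln 51.68 − 161.1 = 99.47·3.9451 − 161.1 = 231.316.
B = 138.5·ln(51.68 − 10) − 305.0 = 138.5·ln 41.68 − 305.0 = 138.5·3.7300 − 305.0 = 211.608.
Rounded: (255, 231, 212).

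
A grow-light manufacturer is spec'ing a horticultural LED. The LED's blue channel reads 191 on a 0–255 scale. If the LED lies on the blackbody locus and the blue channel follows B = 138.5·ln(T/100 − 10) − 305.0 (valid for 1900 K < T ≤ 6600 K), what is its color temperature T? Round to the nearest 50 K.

4600 K

ln(t − 10) = (191 + 305.0) / 138.5 = 3.5812.
t − 10 = e^3.5812 = 35.918, so t = 45.918.
T = 100·t = 4592 K → 4600 K to the nearest 50 K.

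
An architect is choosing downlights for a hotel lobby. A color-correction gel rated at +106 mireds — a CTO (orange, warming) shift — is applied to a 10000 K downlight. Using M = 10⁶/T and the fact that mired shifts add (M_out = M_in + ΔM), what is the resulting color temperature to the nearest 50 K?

M_in = 10⁶/10000 = 100.00 mireds.
M_out = 100.00 + (+106) = 206.00 mireds.
T_out = 10⁶/206.00 = 4854.4 K → 4850 K.

4850 K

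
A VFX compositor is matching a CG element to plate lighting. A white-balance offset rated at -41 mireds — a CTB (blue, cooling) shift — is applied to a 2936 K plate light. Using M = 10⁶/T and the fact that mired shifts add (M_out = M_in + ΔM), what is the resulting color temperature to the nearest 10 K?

3340 K

M_in = 10⁶/2936 = 340.60 mireds.
M_out = 340.60 + (-41) = 299.60 mireds.
T_out = 10⁶/299.60 = 3337.8 K → 3340 K.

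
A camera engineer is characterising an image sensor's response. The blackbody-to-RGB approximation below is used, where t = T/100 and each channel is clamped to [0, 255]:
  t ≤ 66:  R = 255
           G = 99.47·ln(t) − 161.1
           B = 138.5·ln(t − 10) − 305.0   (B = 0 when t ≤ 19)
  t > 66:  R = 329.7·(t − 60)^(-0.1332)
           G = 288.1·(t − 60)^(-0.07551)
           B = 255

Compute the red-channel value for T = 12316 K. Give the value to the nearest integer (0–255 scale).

t = 12316/100 = 123.16; the t > 66 branch applies.
R = 329.7·(123.16 − 60)^(-0.1332) = 329.7·63.16^(-0.1332) = 329.7·0.57568 = 189.802.
Rounded: 190.

190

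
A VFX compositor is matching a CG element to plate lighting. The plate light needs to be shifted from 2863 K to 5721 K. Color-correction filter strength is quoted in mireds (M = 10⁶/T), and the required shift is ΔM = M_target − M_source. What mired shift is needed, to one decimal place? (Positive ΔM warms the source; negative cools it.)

M_source = 10⁶/2863 = 349.284; M_target = 10⁶/5721 = 174.795.
ΔM = 174.795 − 349.284 = -174.489 → -174.5 mireds, a cooling shift.

-174.5 mireds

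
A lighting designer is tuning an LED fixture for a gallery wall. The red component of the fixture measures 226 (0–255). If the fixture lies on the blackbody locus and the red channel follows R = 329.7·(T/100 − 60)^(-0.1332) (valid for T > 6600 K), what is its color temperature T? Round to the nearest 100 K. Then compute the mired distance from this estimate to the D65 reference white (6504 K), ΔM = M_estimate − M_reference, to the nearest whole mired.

-24 mireds

(t − 60)^(-0.1332) = 226/329.7 = 0.68547.
t − 60 = 0.68547^(1/-0.1332) = 0.68547^(-7.508) = 17.034, so t = 77.034.
T = 100·t = 7703 K → 7700 K to the nearest 100 K.
M_estimate = 10⁶/7700 = 129.87; M_reference = 10⁶/6504 = 153.75.
ΔM = 129.87 − 153.75 = -23.88 → -24 mireds.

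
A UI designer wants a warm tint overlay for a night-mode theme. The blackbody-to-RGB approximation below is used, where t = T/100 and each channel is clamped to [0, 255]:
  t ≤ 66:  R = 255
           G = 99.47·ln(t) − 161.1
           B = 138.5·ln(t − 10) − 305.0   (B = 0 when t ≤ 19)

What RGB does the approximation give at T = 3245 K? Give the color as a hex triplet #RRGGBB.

#FFB97E

t = 3245/100 = 32.45; the t ≤ 66 branch applies.
R = 255 by definition for t ≤ 66.
G = 99.47·ln 32.45 − 161.1 = 99.47·3.4797 − 161.1 = 185.026.
B = 138.5·ln(32.45 − 10) − 305.0 = 138.5·ln 22.45 − 305.0 = 138.5·3.1113 − 305.0 = 125.914.
Rounded: (255, 185, 126).
In hex: #FFB97E.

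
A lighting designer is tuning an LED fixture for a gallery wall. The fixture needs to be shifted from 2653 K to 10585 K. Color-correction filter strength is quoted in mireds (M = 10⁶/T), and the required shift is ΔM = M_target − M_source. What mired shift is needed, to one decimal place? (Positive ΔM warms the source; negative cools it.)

M_source = 10⁶/2653 = 376.932; M_target = 10⁶/10585 = 94.473.
ΔM = 94.473 − 376.932 = -282.458 → -282.5 mireds, a cooling shift.

-282.5 mireds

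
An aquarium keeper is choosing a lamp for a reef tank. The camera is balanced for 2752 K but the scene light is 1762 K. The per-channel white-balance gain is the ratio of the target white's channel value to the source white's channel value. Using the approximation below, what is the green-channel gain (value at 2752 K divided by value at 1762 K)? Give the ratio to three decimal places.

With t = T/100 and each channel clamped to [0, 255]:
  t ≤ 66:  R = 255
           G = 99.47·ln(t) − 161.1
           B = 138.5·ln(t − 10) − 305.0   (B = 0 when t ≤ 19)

At 1762 K (t = 17.62):
  G = 99.47·ln 17.62 − 161.1 = 99.47·2.8690 − 161.1 = 124.283.
At 2752 K (t = 27.52):
  G = 99.47·ln 27.52 − 161.1 = 99.47·3.3149 − 161.1 = 168.634.
Gain = 168.634 / 124.283 = 1.3569 → 1.357.

1.357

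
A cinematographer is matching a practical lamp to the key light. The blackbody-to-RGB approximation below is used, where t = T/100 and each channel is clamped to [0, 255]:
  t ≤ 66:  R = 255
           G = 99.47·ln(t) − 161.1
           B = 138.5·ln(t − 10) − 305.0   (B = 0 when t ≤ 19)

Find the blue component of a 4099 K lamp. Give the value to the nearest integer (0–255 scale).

171

t = 4099/100 = 40.99; the t ≤ 66 branch applies.
B = 138.5·ln(40.99 − 10) − 305.0 = 138.5·ln 30.99 − 305.0 = 138.5·3.4337 − 305.0 = 170.563.
Rounded: 171.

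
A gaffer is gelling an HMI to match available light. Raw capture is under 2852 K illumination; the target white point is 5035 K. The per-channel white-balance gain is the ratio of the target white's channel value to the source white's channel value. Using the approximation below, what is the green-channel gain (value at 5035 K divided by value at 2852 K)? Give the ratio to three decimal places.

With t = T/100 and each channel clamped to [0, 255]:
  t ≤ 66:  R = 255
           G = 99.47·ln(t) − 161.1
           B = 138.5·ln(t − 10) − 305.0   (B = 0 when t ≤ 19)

1.328

At 2852 K (t = 28.52):
  G = 99.47·ln 28.52 − 161.1 = 99.47·3.3506 − 161.1 = 172.185.
At 5035 K (t = 50.35):
  G = 99.47·ln 50.35 − 161.1 = 99.47·3.9190 − 161.1 = 228.723.
Gain = 228.723 / 172.185 = 1.3284 → 1.328.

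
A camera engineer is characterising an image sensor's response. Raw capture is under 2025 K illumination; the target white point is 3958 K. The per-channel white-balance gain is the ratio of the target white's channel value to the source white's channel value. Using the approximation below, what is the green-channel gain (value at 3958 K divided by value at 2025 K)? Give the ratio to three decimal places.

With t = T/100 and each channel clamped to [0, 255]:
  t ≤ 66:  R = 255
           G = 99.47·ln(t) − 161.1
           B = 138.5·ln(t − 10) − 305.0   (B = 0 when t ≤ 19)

1.483

At 2025 K (t = 20.25):
  G = 99.47·ln 20.25 − 161.1 = 99.47·3.0082 − 161.1 = 138.121.
At 3958 K (t = 39.58):
  G = 99.47·ln 39.58 − 161.1 = 99.47·3.6783 − 161.1 = 204.783.
Gain = 204.783 / 138.121 = 1.4826 → 1.483.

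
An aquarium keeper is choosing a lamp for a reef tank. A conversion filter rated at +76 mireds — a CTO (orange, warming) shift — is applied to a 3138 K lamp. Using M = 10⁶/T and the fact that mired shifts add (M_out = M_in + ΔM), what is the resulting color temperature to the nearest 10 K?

M_in = 10⁶/3138 = 318.67 mireds.
M_out = 318.67 + (+76) = 394.67 mireds.
T_out = 10⁶/394.67 = 2533.7 K → 2530 K.

2530 K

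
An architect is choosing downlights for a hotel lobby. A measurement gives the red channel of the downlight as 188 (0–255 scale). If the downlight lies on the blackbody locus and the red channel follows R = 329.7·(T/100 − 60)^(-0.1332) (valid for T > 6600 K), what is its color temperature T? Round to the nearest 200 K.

(t − 60)^(-0.1332) = 188/329.7 = 0.57022.
t − 60 = 0.57022^(1/-0.1332) = 0.57022^(-7.508) = 67.848, so t = 127.848.
T = 100·t = 12785 K → 12800 K to the nearest 200 K.

12800 K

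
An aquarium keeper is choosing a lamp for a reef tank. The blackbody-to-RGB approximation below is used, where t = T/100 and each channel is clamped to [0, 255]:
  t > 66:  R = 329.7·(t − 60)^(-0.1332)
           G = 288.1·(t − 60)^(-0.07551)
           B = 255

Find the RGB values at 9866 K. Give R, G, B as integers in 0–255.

t = 9866/100 = 98.66; the t > 66 branch applies.
R = 329.7·(98.66 − 60)^(-0.1332) = 329.7·38.66^(-0.1332) = 329.7·0.61458 = 202.626.
G = 288.1·(98.66 − 60)^(-0.07551) = 288.1·38.66^(-0.07551) = 288.1·0.75883 = 218.620.
B = 255 by definition for t > 66.
Rounded: (203, 219, 255).

R=203, G=219, B=255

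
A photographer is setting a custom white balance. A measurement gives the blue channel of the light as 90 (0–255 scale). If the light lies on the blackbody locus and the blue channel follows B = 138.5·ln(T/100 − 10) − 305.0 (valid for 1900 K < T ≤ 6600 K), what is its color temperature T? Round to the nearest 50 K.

2750 K

ln(t − 10) = (90 + 305.0) / 138.5 = 2.8520.
t − 10 = e^2.8520 = 17.322, so t = 27.322.
T = 100·t = 2732 K → 2750 K to the nearest 50 K.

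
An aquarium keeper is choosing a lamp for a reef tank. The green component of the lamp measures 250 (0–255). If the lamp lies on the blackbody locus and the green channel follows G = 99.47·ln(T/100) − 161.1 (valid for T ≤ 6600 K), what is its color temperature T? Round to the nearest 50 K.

ln t = (250 + 161.1) / 99.47 = 4.1329.
t = e^4.1329 = 62.359.
T = 100·t = 6236 K → 6250 K to the nearest 50 K.

6250 K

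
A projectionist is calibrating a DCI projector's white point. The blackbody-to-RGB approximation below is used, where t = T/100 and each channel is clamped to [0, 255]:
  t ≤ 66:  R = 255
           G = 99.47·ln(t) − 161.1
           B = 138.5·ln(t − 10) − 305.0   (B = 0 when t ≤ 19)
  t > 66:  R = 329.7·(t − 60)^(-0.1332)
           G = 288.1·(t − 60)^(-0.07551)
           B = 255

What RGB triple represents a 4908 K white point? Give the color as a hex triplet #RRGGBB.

t = 4908/100 = 49.08; the t ≤ 66 branch applies.
R = 255 by definition for t ≤ 66.
G = 99.47·ln 49.08 − 161.1 = 99.47·3.8935 − 161.1 = 226.182.
B = 138.5·ln(49.08 − 10) − 305.0 = 138.5·ln 39.08 − 305.0 = 138.5·3.6656 − 305.0 = 202.687.
Rounded: (255, 226, 203).
In hex: #FFE2CB.

#FFE2CB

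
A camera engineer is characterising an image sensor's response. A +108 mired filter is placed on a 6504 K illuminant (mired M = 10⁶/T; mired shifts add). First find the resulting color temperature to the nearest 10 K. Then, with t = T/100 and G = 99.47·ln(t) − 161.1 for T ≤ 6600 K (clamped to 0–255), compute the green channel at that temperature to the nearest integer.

201

M_in = 10⁶/6504 = 153.75; M_out = 153.75 + (+108) = 261.75.
T_out = 10⁶/261.75 = 3820.4 K → 3820 K; t = 38.2.
G = 99.47·ln 38.2 − 161.1 = 99.47·3.6428 − 161.1 = 201.253.
Rounded: 201.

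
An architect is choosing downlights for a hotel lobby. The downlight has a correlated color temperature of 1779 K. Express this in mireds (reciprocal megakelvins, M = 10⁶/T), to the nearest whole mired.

M = 10⁶ / 1779 = 562.114 → 562 mireds.

562 mireds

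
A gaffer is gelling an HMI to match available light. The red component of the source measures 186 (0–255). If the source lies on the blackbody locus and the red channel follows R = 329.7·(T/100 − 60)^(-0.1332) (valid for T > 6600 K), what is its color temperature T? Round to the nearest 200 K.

(t − 60)^(-0.1332) = 186/329.7 = 0.56415.
t − 60 = 0.56415^(1/-0.1332) = 0.56415^(-7.508) = 73.521, so t = 133.521.
T = 100·t = 13352 K → 13400 K to the nearest 200 K.

13400 K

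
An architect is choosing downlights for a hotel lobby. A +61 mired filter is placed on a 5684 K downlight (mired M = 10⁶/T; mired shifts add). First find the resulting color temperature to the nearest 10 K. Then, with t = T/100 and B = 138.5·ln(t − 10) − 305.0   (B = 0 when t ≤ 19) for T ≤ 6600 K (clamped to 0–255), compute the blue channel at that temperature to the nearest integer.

176

M_in = 10⁶/5684 = 175.93; M_out = 175.93 + (+61) = 236.93.
T_out = 10⁶/236.93 = 4220.6 K → 4220 K; t = 42.2.
B = 138.5·ln(42.2 − 10) − 305.0 = 138.5·ln 32.2 − 305.0 = 138.5·3.4720 − 305.0 = 175.867.
Rounded: 176.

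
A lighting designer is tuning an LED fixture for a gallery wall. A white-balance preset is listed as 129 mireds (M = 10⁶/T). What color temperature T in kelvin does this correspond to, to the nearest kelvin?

T = 10⁶ / 129 = 7751.94 K → 7752 K.

7752 K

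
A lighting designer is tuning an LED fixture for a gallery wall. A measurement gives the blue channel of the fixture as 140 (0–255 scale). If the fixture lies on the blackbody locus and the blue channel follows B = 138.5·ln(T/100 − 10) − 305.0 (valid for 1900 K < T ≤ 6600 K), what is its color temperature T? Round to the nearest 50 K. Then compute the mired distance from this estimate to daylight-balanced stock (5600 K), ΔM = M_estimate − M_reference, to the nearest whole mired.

+107 mireds

ln(t − 10) = (140 + 305.0) / 138.5 = 3.2130.
t − 10 = e^3.2130 = 24.853, so t = 34.853.
T = 100·t = 3485 K → 3500 K to the nearest 50 K.
M_estimate = 10⁶/3500 = 285.71; M_reference = 10⁶/5600 = 178.57.
ΔM = 285.71 − 178.57 = 107.14 → +107 mireds.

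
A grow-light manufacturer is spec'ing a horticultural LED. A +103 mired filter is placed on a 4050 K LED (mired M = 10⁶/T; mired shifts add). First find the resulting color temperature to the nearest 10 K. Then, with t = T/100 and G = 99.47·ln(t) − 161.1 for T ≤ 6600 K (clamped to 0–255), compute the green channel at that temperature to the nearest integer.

172

M_in = 10⁶/4050 = 246.91; M_out = 246.91 + (+103) = 349.91.
T_out = 10⁶/349.91 = 2857.8 K → 2860 K; t = 28.6.
G = 99.47·ln 28.6 − 161.1 = 99.47·3.3534 − 161.1 = 172.463.
Rounded: 172.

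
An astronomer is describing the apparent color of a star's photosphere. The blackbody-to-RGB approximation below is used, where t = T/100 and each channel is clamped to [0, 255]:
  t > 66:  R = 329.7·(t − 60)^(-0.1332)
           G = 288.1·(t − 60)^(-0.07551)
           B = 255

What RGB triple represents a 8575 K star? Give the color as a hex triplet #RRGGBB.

t = 8575/100 = 85.75; the t > 66 branch applies.
R = 329.7·(85.75 − 60)^(-0.1332) = 329.7·25.75^(-0.1332) = 329.7·0.64876 = 213.896.
G = 288.1·(85.75 − 60)^(-0.07551) = 288.1·25.75^(-0.07551) = 288.1·0.78248 = 225.432.
B = 255 by definition for t > 66.
Rounded: (214, 225, 255).
In hex: #D6E1FF.

#D6E1FF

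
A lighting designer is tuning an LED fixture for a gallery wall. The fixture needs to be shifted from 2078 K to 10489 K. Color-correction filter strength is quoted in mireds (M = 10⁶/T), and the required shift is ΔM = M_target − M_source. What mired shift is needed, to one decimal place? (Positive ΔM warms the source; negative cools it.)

M_source = 10⁶/2078 = 481.232; M_target = 10⁶/10489 = 95.338.
ΔM = 95.338 − 481.232 = -385.894 → -385.9 mireds, a cooling shift.

-385.9 mireds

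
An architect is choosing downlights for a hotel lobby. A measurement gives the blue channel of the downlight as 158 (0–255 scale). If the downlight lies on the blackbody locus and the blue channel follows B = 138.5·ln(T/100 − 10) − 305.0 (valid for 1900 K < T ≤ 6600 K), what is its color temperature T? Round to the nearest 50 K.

3850 K

ln(t − 10) = (158 + 305.0) / 138.5 = 3.3430.
t − 10 = e^3.3430 = 28.303, so t = 38.303.
T = 100·t = 3830 K → 3850 K to the nearest 50 K.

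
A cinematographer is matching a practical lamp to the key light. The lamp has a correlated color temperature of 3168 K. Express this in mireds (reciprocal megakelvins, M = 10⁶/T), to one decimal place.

315.7 mireds

M = 10⁶ / 3168 = 315.657 → 315.7 mireds.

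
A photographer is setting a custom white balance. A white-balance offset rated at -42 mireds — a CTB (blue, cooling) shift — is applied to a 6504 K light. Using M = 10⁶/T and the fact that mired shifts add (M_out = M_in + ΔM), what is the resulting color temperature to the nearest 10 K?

8950 K

M_in = 10⁶/6504 = 153.75 mireds.
M_out = 153.75 + (-42) = 111.75 mireds.
T_out = 10⁶/111.75 = 8948.4 K → 8950 K.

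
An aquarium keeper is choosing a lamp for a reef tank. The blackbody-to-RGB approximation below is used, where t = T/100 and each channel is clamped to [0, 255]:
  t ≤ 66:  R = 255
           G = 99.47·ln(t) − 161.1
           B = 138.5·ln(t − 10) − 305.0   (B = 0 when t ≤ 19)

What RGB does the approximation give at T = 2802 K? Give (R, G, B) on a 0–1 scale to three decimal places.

(1.000, 0.668, 0.374)

t = 2802/100 = 28.02; the t ≤ 66 branch applies.
R = 255 by definition for t ≤ 66.
G = 99.47·ln 28.02 − 161.1 = 99.47·3.3329 − 161.1 = 170.425.
B = 138.5·ln(28.02 − 10) − 305.0 = 138.5·ln 18.02 − 305.0 = 138.5·2.8915 − 305.0 = 95.470.
Dividing each by 255: (1.0000, 0.6683, 0.3744) → (1.000, 0.668, 0.374).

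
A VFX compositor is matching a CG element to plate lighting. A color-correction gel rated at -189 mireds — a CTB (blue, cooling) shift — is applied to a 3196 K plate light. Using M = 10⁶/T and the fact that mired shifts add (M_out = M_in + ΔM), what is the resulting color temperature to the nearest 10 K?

8070 K

M_in = 10⁶/3196 = 312.89 mireds.
M_out = 312.89 + (-189) = 123.89 mireds.
T_out = 10⁶/123.89 = 8071.6 K → 8070 K.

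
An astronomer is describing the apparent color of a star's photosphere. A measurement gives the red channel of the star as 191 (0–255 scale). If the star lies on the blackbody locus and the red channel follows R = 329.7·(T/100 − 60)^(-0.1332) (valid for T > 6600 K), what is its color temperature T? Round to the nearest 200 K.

(t − 60)^(-0.1332) = 191/329.7 = 0.57931.
t − 60 = 0.57931^(1/-0.1332) = 0.57931^(-7.508) = 60.245, so t = 120.245.
T = 100·t = 12025 K → 12000 K to the nearest 200 K.

12000 K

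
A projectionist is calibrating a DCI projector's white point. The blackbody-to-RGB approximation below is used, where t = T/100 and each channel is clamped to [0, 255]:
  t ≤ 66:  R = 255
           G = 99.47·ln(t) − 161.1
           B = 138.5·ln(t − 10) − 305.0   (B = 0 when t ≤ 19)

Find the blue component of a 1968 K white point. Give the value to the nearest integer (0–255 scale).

9

t = 1968/100 = 19.68; the t ≤ 66 branch applies.
B = 138.5·ln(19.68 − 10) − 305.0 = 138.5·ln 9.68 − 305.0 = 138.5·2.2701 − 305.0 = 9.404.
Rounded: 9.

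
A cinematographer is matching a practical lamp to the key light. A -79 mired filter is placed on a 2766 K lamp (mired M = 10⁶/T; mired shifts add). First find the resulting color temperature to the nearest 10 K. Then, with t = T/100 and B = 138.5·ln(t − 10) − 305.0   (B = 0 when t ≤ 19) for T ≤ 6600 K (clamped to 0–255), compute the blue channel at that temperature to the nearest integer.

M_in = 10⁶/2766 = 361.53; M_out = 361.53 + (-79) = 282.53.
T_out = 10⁶/282.53 = 3539.4 K → 3540 K; t = 35.4.
B = 138.5·ln(35.4 − 10) − 305.0 = 138.5·ln 25.4 − 305.0 = 138.5·3.2347 − 305.0 = 143.013.
Rounded: 143.

143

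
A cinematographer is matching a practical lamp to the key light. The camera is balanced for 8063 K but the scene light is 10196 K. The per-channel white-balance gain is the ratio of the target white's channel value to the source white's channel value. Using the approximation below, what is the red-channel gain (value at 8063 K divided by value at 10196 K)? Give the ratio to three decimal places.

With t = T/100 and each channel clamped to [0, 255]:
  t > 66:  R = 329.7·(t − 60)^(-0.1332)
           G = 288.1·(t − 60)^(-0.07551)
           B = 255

At 10196 K (t = 101.96):
  R = 329.7·(101.96 − 60)^(-0.1332) = 329.7·41.96^(-0.1332) = 329.7·0.60791 = 200.427.
At 8063 K (t = 80.63):
  R = 329.7·(80.63 − 60)^(-0.1332) = 329.7·20.63^(-0.1332) = 329.7·0.66820 = 220.307.
Gain = 220.307 / 200.427 = 1.0992 → 1.099.

1.099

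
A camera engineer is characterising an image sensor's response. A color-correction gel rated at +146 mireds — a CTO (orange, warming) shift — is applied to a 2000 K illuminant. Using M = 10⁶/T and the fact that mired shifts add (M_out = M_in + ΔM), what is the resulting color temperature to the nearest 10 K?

1550 K

M_in = 10⁶/2000 = 500.00 mireds.
M_out = 500.00 + (+146) = 646.00 mireds.
T_out = 10⁶/646.00 = 1548.0 K → 1550 K.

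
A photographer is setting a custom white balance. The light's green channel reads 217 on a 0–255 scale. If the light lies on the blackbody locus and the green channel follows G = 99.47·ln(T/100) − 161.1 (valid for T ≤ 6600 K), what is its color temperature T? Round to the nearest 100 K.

ln t = (217 + 161.1) / 99.47 = 3.8011.
t = e^3.8011 = 44.752.
T = 100·t = 4475 K → 4500 K to the nearest 100 K.

4500 K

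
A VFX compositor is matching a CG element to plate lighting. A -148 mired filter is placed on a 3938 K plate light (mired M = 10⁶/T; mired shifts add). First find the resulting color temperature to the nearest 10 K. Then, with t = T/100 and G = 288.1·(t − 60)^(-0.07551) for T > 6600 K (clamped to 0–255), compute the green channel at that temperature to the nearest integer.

M_in = 10⁶/3938 = 253.94; M_out = 253.94 + (-148) = 105.94.
T_out = 10⁶/105.94 = 9439.7 K → 9440 K; t = 94.4.
G = 288.1·(94.4 − 60)^(-0.07551) = 288.1·34.4^(-0.07551) = 288.1·0.76555 = 220.555.
Rounded: 221.

221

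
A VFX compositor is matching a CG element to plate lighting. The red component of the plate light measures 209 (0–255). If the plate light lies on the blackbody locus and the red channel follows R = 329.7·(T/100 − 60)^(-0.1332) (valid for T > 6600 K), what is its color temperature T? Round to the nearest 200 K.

(t − 60)^(-0.1332) = 209/329.7 = 0.63391.
t − 60 = 0.63391^(1/-0.1332) = 0.63391^(-7.508) = 30.639, so t = 90.639.
T = 100·t = 9064 K → 9000 K to the nearest 200 K.

9000 K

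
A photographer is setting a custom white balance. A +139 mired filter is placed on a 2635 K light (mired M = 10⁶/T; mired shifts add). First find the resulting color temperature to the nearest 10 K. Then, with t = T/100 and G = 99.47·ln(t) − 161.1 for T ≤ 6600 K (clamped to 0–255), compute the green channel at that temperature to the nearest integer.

133

M_in = 10⁶/2635 = 379.51; M_out = 379.51 + (+139) = 518.51.
T_out = 10⁶/518.51 = 1928.6 K → 1930 K; t = 19.3.
G = 99.47·ln 19.3 − 161.1 = 99.47·2.9601 − 161.1 = 133.342.
Rounded: 133.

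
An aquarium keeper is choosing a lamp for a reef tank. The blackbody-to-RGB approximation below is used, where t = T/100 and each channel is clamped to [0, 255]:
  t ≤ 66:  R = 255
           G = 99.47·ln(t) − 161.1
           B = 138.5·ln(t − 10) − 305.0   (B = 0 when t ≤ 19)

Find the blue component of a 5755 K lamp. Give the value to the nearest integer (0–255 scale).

230

t = 5755/100 = 57.55; the t ≤ 66 branch applies.
B = 138.5·ln(57.55 − 10) − 305.0 = 138.5·ln 47.55 − 305.0 = 138.5·3.8618 − 305.0 = 229.857.
Rounded: 230.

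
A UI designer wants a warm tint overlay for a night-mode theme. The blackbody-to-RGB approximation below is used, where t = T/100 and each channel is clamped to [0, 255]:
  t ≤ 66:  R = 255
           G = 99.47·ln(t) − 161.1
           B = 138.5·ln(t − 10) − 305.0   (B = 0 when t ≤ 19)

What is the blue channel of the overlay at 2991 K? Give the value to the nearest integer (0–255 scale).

t = 2991/100 = 29.91; the t ≤ 66 branch applies.
B = 138.5·ln(29.91 − 10) − 305.0 = 138.5·ln 19.91 − 305.0 = 138.5·2.9912 − 305.0 = 109.284.
Rounded: 109.

109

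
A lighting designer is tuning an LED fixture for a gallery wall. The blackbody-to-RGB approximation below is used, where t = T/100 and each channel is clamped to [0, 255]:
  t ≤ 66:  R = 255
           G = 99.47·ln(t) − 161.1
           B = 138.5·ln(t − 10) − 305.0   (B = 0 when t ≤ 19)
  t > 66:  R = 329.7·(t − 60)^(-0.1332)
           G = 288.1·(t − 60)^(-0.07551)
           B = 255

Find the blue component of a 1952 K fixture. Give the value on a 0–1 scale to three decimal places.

0.028

t = 1952/100 = 19.52; the t ≤ 66 branch applies.
B = 138.5·ln(19.52 − 10) − 305.0 = 138.5·ln 9.52 − 305.0 = 138.5·2.2534 − 305.0 = 7.095.
On a 0–1 scale: 7.095/255 = 0.0278 → 0.028.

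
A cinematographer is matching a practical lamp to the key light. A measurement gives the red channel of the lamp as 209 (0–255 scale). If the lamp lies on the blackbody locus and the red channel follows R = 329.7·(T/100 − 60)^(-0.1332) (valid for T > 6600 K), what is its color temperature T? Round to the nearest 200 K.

(t − 60)^(-0.1332) = 209/329.7 = 0.63391.
t − 60 = 0.63391^(1/-0.1332) = 0.63391^(-7.508) = 30.639, so t = 90.639.
T = 100·t = 9064 K → 9000 K to the nearest 200 K.

9000 K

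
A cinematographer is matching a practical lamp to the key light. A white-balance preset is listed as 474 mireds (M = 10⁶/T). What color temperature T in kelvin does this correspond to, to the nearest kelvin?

T = 10⁶ / 474 = 2109.70 K → 2110 K.

2110 K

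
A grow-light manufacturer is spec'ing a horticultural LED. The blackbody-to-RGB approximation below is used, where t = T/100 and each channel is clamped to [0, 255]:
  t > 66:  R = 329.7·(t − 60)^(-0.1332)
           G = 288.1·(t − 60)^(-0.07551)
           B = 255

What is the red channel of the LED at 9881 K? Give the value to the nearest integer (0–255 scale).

t = 9881/100 = 98.81; the t > 66 branch applies.
R = 329.7·(98.81 − 60)^(-0.1332) = 329.7·38.81^(-0.1332) = 329.7·0.61426 = 202.522.
Rounded: 203.

203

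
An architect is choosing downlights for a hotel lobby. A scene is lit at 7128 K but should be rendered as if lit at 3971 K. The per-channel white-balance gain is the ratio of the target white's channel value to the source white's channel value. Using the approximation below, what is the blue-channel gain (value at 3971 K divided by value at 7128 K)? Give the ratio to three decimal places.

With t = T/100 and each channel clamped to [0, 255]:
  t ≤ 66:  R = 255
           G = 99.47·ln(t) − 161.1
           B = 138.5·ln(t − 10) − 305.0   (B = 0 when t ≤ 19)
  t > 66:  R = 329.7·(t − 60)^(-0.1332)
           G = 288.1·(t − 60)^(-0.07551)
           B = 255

At 7128 K (t = 71.28):
  B = 255 by definition for t > 66.
At 3971 K (t = 39.71):
  B = 138.5·ln(39.71 − 10) − 305.0 = 138.5·ln 29.71 − 305.0 = 138.5·3.3915 − 305.0 = 164.720.
Gain = 164.720 / 255.000 = 0.6460 → 0.646.

0.646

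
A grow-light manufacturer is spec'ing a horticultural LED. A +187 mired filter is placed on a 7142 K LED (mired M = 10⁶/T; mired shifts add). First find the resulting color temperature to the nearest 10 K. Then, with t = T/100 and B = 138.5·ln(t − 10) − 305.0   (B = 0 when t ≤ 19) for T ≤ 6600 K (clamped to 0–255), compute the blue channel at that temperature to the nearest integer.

M_in = 10⁶/7142 = 140.02; M_out = 140.02 + (+187) = 327.02.
T_out = 10⁶/327.02 = 3057.9 K → 3060 K; t = 30.6.
B = 138.5·ln(30.6 − 10) − 305.0 = 138.5·ln 20.6 − 305.0 = 138.5·3.0253 − 305.0 = 114.003.
Rounded: 114.

114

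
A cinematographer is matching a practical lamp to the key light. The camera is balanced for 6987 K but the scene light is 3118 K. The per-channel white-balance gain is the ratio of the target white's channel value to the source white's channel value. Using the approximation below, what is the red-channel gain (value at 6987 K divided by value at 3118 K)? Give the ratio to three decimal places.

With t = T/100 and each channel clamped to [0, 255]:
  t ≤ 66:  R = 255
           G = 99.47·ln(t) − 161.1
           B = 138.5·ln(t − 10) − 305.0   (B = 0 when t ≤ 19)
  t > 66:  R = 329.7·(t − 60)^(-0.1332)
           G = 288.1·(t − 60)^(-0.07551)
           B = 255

0.953

At 3118 K (t = 31.18):
  R = 255 by definition for t ≤ 66.
At 6987 K (t = 69.87):
  R = 329.7·(69.87 − 60)^(-0.1332) = 329.7·9.87^(-0.1332) = 329.7·0.73715 = 243.039.
Gain = 243.039 / 255.000 = 0.9531 → 0.953.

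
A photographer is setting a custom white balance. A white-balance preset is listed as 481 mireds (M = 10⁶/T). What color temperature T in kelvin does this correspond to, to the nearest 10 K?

T = 10⁶ / 481 = 2079.00 K → 2080 K.

2080 K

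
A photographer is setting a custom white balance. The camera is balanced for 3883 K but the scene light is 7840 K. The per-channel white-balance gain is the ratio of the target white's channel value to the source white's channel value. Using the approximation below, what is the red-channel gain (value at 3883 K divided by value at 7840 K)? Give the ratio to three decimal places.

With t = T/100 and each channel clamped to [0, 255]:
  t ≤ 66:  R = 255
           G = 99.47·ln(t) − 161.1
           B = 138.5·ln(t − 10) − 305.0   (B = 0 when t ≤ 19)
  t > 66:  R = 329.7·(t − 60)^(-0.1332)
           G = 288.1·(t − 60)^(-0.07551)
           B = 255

At 7840 K (t = 78.4):
  R = 329.7·(78.4 − 60)^(-0.1332) = 329.7·18.4^(-0.1332) = 329.7·0.67846 = 223.689.
At 3883 K (t = 38.83):
  R = 255 by definition for t ≤ 66.
Gain = 255.000 / 223.689 = 1.1400 → 1.140.

1.140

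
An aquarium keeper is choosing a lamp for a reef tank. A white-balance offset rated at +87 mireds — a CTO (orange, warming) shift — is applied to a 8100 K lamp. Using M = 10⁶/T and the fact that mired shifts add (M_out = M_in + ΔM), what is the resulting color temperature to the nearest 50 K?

M_in = 10⁶/8100 = 123.46 mireds.
M_out = 123.46 + (+87) = 210.46 mireds.
T_out = 10⁶/210.46 = 4751.6 K → 4750 K.

4750 K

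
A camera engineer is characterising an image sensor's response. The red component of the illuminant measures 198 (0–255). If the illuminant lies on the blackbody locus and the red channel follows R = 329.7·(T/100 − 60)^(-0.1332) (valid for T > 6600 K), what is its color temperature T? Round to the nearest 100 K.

10600 K

(t − 60)^(-0.1332) = 198/329.7 = 0.60055.
t − 60 = 0.60055^(1/-0.1332) = 0.60055^(-7.508) = 45.980, so t = 105.980.
T = 100·t = 10598 K → 10600 K to the nearest 100 K.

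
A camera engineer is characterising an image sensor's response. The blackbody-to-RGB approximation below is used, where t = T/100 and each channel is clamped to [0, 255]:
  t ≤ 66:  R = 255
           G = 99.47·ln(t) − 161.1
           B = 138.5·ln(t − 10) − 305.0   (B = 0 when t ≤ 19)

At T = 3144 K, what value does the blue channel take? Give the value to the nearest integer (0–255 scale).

120

t = 3144/100 = 31.44; the t ≤ 66 branch applies.
B = 138.5·ln(31.44 − 10) − 305.0 = 138.5·ln 21.44 − 305.0 = 138.5·3.0653 − 305.0 = 119.538.
Rounded: 120.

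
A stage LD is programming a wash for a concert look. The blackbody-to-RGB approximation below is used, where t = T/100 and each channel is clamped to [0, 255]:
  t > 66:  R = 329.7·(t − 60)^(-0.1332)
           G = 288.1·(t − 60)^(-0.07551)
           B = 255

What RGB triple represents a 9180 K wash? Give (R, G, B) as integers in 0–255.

t = 9180/100 = 91.8; the t > 66 branch applies.
R = 329.7·(91.8 − 60)^(-0.1332) = 329.7·31.8^(-0.1332) = 329.7·0.63078 = 207.968.
G = 288.1·(91.8 − 60)^(-0.07551) = 288.1·31.8^(-0.07551) = 288.1·0.77011 = 221.868.
B = 255 by definition for t > 66.
Rounded: (208, 222, 255).

(208, 222, 255)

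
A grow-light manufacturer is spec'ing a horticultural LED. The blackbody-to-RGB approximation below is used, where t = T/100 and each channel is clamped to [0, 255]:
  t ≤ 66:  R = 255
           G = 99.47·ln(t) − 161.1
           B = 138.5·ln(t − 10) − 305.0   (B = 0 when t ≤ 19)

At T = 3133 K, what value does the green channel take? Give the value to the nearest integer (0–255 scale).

182

t = 3133/100 = 31.33; the t ≤ 66 branch applies.
G = 99.47·ln 31.33 − 161.1 = 99.47·3.4446 − 161.1 = 181.532.
Rounded: 182.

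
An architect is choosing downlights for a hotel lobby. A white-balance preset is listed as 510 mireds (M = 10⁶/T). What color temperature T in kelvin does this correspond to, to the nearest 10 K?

T = 10⁶ / 510 = 1960.78 K → 1960 K.

1960 K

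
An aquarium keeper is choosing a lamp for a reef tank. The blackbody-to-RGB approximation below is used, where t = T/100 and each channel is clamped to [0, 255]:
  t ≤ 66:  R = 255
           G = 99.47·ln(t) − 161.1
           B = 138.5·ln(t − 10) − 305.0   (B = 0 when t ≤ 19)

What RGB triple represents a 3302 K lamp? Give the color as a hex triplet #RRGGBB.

t = 3302/100 = 33.02; the t ≤ 66 branch applies.
R = 255 by definition for t ≤ 66.
G = 99.47·ln 33.02 − 161.1 = 99.47·3.4971 − 161.1 = 186.758.
B = 138.5·ln(33.02 − 10) − 305.0 = 138.5·ln 23.02 − 305.0 = 138.5·3.1364 − 305.0 = 129.386.
Rounded: (255, 187, 129).
In hex: #FFBB81.

#FFBB81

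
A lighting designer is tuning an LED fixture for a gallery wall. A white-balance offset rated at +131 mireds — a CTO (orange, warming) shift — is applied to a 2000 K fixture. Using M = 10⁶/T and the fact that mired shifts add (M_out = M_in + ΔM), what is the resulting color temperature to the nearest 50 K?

1600 K

M_in = 10⁶/2000 = 500.00 mireds.
M_out = 500.00 + (+131) = 631.00 mireds.
T_out = 10⁶/631.00 = 1584.8 K → 1600 K.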